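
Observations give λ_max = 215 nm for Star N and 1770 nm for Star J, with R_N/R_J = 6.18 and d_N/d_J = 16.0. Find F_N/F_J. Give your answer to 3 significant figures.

685

Wien's law: T_N/T_J = λ_J/λ_N = 1770/215 = 8.233.
L_N/L_J = (R_N/R_J)²(T_N/T_J)⁴ = (6.18)²(8.233)⁴ = 1.754×10^5.
F_N/F_J = (L_N/L_J)/(d_N/d_J)² = 1.754×10^5/(16.0)² = 685.3.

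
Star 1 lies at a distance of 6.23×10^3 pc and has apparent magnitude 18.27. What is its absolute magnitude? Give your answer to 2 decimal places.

M = m − 5 log₁₀(d/10 pc) = 18.27 − 5 log₁₀(6.23×10^3/10)
  = 18.27 − 5 × 2.794 = 18.27 − 13.97 = 4.30.

4.30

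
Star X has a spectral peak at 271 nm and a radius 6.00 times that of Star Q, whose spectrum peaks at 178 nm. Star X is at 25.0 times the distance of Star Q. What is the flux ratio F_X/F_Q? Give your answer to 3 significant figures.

0.0107

Wien's law: T_X/T_Q = λ_Q/λ_X = 178/271 = 0.6568.
L_X/L_Q = (R_X/R_Q)²(T_X/T_Q)⁴ = (6.00)²(0.6568)⁴ = 6.700.
F_X/F_Q = (L_X/L_Q)/(d_X/d_Q)² = 6.700/(25.0)² = 0.01072.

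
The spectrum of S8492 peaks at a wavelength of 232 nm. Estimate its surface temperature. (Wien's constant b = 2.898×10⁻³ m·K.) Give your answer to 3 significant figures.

1.25×10^4 K

T = b/λ_max = 2.898×10⁻³ / (232×10⁻⁹) = 1.249×10^4 K.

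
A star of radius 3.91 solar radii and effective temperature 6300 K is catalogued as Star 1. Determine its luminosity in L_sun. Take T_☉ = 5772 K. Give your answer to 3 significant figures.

21.7 L_sun

L/L_☉ = (R/R_☉)² (T/T_☉)⁴ = (3.91)² × (6300/5772)⁴
       = 15.29 × (1.091)⁴ = 15.29 × 1.419 = 21.70.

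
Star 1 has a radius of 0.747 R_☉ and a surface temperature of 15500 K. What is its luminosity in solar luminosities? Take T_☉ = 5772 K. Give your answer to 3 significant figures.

29.0 solar luminosities

L/L_☉ = (R/R_☉)² (T/T_☉)⁴ = (0.747)² × (15500/5772)⁴
       = 0.5580 × (2.685)⁴ = 0.5580 × 52.00 = 29.02.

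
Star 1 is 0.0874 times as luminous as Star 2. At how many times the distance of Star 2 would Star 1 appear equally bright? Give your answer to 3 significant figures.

0.296

Equal flux requires L_1/d_1² = L_2/d_2², so d_1/d_2 = √(L_1/L_2)
= √(0.0874) = 0.2956.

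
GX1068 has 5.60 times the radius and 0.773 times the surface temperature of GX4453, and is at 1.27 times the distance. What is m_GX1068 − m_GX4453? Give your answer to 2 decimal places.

-2.10

L_GX1068/L_GX4453 = (5.60)²(0.773)⁴ = 11.20.
F_GX1068/F_GX4453 = (L_GX1068/L_GX4453)/(d_GX1068/d_GX4453)² = 11.20/1.613 = 6.942.
m_GX1068 − m_GX4453 = −2.5 log₁₀(6.942) = -2.10.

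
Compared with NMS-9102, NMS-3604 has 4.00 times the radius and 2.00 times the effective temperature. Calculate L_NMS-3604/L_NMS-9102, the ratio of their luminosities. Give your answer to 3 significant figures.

From the Stefan–Boltzmann law, L ∝ R²T⁴, so
L_NMS-3604/L_NMS-9102 = (R_NMS-3604/R_NMS-9102)² (T_NMS-3604/T_NMS-9102)⁴ = (4.00)² × (2.00)⁴ = 16.00 × 16.00 = 256.0.

256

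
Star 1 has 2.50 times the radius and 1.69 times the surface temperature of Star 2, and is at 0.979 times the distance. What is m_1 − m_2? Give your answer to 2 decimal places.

-4.31

L_1/L_2 = (2.50)²(1.69)⁴ = 50.98.
F_1/F_2 = (L_1/L_2)/(d_1/d_2)² = 50.98/0.9584 = 53.19.
m_1 − m_2 = −2.5 log₁₀(53.19) = -4.31.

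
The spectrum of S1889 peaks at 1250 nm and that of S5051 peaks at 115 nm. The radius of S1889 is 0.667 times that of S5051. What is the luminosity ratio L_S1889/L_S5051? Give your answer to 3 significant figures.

Wien's law gives T ∝ 1/λ_max, so T_S1889/T_S5051 = λ_S5051/λ_S1889 = 115/1250 = 0.09200.
Then L ∝ R²T⁴ gives L_S1889/L_S5051 = (0.667)² × (0.09200)⁴ = 0.4449 × 7.164×10^-5 = 3.187×10^-5.

3.19×10^-5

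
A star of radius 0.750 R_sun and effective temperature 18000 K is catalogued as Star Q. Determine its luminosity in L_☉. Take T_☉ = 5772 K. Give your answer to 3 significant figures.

53.2 L_☉

L/L_☉ = (R/R_☉)² (T/T_☉)⁴ = (0.750)² × (18000/5772)⁴
       = 0.5625 × (3.119)⁴ = 0.5625 × 94.58 = 53.20.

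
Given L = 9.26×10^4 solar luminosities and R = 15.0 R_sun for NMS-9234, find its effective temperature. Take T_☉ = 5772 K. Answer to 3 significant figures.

T/T_☉ = (L/L_☉)^(1/4) / (R/R_☉)^(1/2)
T = 5772 × (9.26×10^4)^(1/4) / √(15.0) = 5772 × 17.44 / 3.873 = 2.600×10^4 K.

2.60×10^4 K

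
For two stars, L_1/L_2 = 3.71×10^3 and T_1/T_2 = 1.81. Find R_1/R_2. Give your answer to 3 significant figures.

18.6

L ∝ R²T⁴ gives R ∝ √L / T², so
R_1/R_2 = √(3.71×10^3) / (1.81)² = 60.91 / 3.276 = 18.59.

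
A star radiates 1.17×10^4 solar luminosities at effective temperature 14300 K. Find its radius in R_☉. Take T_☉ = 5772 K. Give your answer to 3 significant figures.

17.6 R_☉

R/R_☉ = √(L/L_☉) / (T/T_☉)² = √(1.17×10^4) / (2.477)²
       = 108.2 / 6.138 = 17.62.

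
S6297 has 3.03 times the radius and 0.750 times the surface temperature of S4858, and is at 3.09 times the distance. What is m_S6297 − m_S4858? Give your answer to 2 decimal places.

1.29

L_S6297/L_S4858 = (3.03)²(0.750)⁴ = 2.905.
F_S6297/F_S4858 = (L_S6297/L_S4858)/(d_S6297/d_S4858)² = 2.905/9.548 = 0.3042.
m_S6297 − m_S4858 = −2.5 log₁₀(0.3042) = 1.29.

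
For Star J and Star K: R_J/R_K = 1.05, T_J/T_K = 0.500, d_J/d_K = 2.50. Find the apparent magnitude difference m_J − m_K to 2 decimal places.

L_J/L_K = (1.05)²(0.500)⁴ = 0.06891.
F_J/F_K = (L_J/L_K)/(d_J/d_K)² = 0.06891/6.250 = 0.01103.
m_J − m_K = −2.5 log₁₀(0.01103) = 4.89.

4.89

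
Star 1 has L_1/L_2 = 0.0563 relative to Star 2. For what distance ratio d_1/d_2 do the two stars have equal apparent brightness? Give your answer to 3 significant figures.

Equal flux requires L_1/d_1² = L_2/d_2², so d_1/d_2 = √(L_1/L_2)
= √(0.0563) = 0.2373.

0.237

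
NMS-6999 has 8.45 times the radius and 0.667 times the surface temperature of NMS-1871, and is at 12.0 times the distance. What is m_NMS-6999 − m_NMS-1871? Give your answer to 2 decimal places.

2.52

L_NMS-6999/L_NMS-1871 = (8.45)²(0.667)⁴ = 14.13.
F_NMS-6999/F_NMS-1871 = (L_NMS-6999/L_NMS-1871)/(d_NMS-6999/d_NMS-1871)² = 14.13/144.0 = 0.09814.
m_NMS-6999 − m_NMS-1871 = −2.5 log₁₀(0.09814) = 2.52.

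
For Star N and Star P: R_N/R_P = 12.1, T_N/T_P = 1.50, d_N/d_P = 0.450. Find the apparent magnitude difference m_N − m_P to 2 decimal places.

L_N/L_P = (12.1)²(1.50)⁴ = 741.2.
F_N/F_P = (L_N/L_P)/(d_N/d_P)² = 741.2/0.2025 = 3660.
m_N − m_P = −2.5 log₁₀(3660) = -8.91.

-8.91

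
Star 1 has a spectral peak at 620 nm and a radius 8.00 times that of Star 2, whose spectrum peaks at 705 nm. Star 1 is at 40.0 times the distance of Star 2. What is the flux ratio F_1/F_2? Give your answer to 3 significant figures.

Wien's law: T_1/T_2 = λ_2/λ_1 = 705/620 = 1.137.
L_1/L_2 = (R_1/R_2)²(T_1/T_2)⁴ = (8.00)²(1.137)⁴ = 107.0.
F_1/F_2 = (L_1/L_2)/(d_1/d_2)² = 107.0/(40.0)² = 0.06687.

0.0669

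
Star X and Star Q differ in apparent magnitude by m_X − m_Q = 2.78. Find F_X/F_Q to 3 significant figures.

F_X/F_Q = 10^(−(m_X − m_Q)/2.5) = 10^(-2.78/2.5) = 10^-1.112 = 0.07727.

0.0773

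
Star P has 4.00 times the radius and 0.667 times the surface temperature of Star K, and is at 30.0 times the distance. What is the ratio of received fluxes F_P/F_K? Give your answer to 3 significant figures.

L_P/L_K = (R_P/R_K)²(T_P/T_K)⁴ = (4.00)² × (0.667)⁴ = 3.167.
F_P/F_K = (L_P/L_K)/(d_P/d_K)² = 3.167 / (30.0)² = 0.003519.

0.00352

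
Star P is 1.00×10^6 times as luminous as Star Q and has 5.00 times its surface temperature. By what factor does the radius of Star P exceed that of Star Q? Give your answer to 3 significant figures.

40.0

L ∝ R²T⁴ gives R ∝ √L / T², so
R_P/R_Q = √(1.00×10^6) / (5.00)² = 1000 / 25.00 = 40.00.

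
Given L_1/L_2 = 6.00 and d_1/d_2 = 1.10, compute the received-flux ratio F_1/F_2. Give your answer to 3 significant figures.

F = L/(4πd²), so F_1/F_2 = (L_1/L_2) / (d_1/d_2)²
= 6.00 / (1.10)² = 6.00 / 1.210 = 4.959.

4.96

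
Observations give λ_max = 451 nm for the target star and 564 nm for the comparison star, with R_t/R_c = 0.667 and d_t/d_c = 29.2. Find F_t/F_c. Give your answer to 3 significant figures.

Wien's law: T_t/T_c = λ_c/λ_t = 564/451 = 1.251.
L_t/L_c = (R_t/R_c)²(T_t/T_c)⁴ = (0.667)²(1.251)⁴ = 1.088.
F_t/F_c = (L_t/L_c)/(d_t/d_c)² = 1.088/(29.2)² = 0.001276.

0.00128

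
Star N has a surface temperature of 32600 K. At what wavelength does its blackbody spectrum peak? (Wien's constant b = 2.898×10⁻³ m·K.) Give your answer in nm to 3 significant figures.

88.9 nm

λ_max = b/T = 2.898×10⁻³ / 32600 = 8.89×10^-8 m = 88.90 nm.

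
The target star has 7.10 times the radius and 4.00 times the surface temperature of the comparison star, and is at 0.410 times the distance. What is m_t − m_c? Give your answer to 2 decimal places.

L_t/L_c = (7.10)²(4.00)⁴ = 1.290×10^4.
F_t/F_c = (L_t/L_c)/(d_t/d_c)² = 1.290×10^4/0.1681 = 7.677×10^4.
m_t − m_c = −2.5 log₁₀(7.677×10^4) = -12.21.

-12.21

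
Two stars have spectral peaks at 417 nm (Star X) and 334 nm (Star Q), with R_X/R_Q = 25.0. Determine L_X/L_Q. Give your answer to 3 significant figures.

257

Wien's law gives T ∝ 1/λ_max, so T_X/T_Q = λ_Q/λ_X = 334/417 = 0.8010.
Then L ∝ R²T⁴ gives L_X/L_Q = (25.0)² × (0.8010)⁴ = 625.0 × 0.4116 = 257.2.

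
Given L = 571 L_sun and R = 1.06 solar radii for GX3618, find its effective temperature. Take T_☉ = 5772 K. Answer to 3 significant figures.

2.74×10^4 K

T/T_☉ = (L/L_☉)^(1/4) / (R/R_☉)^(1/2)
T = 5772 × (571)^(1/4) / √(1.06) = 5772 × 4.888 / 1.030 = 2.741×10^4 K.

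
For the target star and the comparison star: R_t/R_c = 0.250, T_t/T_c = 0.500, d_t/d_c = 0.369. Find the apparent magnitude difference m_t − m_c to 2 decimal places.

3.86

L_t/L_c = (0.250)²(0.500)⁴ = 0.003906.
F_t/F_c = (L_t/L_c)/(d_t/d_c)² = 0.003906/0.1362 = 0.02869.
m_t − m_c = −2.5 log₁₀(0.02869) = 3.86.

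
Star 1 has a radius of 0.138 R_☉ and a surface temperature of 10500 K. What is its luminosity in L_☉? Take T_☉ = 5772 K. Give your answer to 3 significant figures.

0.209 L_☉

L/L_☉ = (R/R_☉)² (T/T_☉)⁴ = (0.138)² × (10500/5772)⁴
       = 0.01904 × (1.819)⁴ = 0.01904 × 10.95 = 0.2085.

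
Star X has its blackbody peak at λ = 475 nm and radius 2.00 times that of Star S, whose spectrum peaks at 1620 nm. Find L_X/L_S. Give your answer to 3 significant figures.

541

Wien's law gives T ∝ 1/λ_max, so T_X/T_S = λ_S/λ_X = 1620/475 = 3.411.
Then L ∝ R²T⁴ gives L_X/L_S = (2.00)² × (3.411)⁴ = 4.000 × 135.3 = 541.2.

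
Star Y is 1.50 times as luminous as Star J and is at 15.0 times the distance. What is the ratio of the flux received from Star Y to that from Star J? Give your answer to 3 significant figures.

0.00667

F = L/(4πd²), so F_Y/F_J = (L_Y/L_J) / (d_Y/d_J)²
= 1.50 / (15.0)² = 1.50 / 225.0 = 0.006667.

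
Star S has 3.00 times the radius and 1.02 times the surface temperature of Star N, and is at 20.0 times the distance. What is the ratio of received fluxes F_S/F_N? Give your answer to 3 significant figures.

L_S/L_N = (R_S/R_N)²(T_S/T_N)⁴ = (3.00)² × (1.02)⁴ = 9.742.
F_S/F_N = (L_S/L_N)/(d_S/d_N)² = 9.742 / (20.0)² = 0.02435.

0.0244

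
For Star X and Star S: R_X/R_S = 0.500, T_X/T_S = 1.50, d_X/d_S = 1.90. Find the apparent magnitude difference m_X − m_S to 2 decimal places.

L_X/L_S = (0.500)²(1.50)⁴ = 1.266.
F_X/F_S = (L_X/L_S)/(d_X/d_S)² = 1.266/3.610 = 0.3506.
m_X − m_S = −2.5 log₁₀(0.3506) = 1.14.

1.14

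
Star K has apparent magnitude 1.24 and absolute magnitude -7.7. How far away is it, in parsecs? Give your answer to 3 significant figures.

614 pc

m − M = 5 log₁₀(d/10 pc)
1.24 − (-7.7) = 8.94 = 5 log₁₀(d/10)
d = 10 × 10^(8.94/5) = 10 × 10^1.788 = 613.8 pc.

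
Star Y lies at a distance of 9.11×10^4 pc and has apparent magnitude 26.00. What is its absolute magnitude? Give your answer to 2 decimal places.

6.20

M = m − 5 log₁₀(d/10 pc) = 26.00 − 5 log₁₀(9.11×10^4/10)
  = 26.00 − 5 × 3.960 = 26.00 − 19.80 = 6.20.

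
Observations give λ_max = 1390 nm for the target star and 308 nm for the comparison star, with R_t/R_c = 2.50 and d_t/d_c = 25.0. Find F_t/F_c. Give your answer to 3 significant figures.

Wien's law: T_t/T_c = λ_c/λ_t = 308/1390 = 0.2216.
L_t/L_c = (R_t/R_c)²(T_t/T_c)⁴ = (2.50)²(0.2216)⁴ = 0.01507.
F_t/F_c = (L_t/L_c)/(d_t/d_c)² = 0.01507/(25.0)² = 2.411×10^-5.

2.41×10^-5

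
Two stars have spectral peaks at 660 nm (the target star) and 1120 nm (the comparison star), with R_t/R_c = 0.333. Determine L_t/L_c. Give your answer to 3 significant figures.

0.920

Wien's law gives T ∝ 1/λ_max, so T_t/T_c = λ_c/λ_t = 1120/660 = 1.697.
Then L ∝ R²T⁴ gives L_t/L_c = (0.333)² × (1.697)⁴ = 0.1109 × 8.293 = 0.9196.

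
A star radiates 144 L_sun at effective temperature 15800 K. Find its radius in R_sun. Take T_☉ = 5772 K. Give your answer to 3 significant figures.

R/R_☉ = √(L/L_☉) / (T/T_☉)² = √(144) / (2.737)²
       = 12.00 / 7.493 = 1.601.

1.60 R_sun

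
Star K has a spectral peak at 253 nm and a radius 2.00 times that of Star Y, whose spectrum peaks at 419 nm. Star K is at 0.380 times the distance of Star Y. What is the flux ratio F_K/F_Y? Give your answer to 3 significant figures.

208

Wien's law: T_K/T_Y = λ_Y/λ_K = 419/253 = 1.656.
L_K/L_Y = (R_K/R_Y)²(T_K/T_Y)⁴ = (2.00)²(1.656)⁴ = 30.09.
F_K/F_Y = (L_K/L_Y)/(d_K/d_Y)² = 30.09/(0.380)² = 208.4.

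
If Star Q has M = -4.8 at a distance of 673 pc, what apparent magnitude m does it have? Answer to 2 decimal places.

4.34

m = M + 5 log₁₀(d/10 pc) = -4.8 + 5 log₁₀(673/10)
  = -4.8 + 5 × 1.828 = -4.8 + 9.14 = 4.34.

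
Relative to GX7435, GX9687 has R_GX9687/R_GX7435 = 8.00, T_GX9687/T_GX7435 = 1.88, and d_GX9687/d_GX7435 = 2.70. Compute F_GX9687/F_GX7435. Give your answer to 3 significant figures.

110

L_GX9687/L_GX7435 = (R_GX9687/R_GX7435)²(T_GX9687/T_GX7435)⁴ = (8.00)² × (1.88)⁴ = 799.5.
F_GX9687/F_GX7435 = (L_GX9687/L_GX7435)/(d_GX9687/d_GX7435)² = 799.5 / (2.70)² = 109.7.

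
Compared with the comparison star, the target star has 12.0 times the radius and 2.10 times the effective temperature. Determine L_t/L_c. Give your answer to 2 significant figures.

From the Stefan–Boltzmann law, L ∝ R²T⁴, so
L_t/L_c = (R_t/R_c)² (T_t/T_c)⁴ = (12.0)² × (2.10)⁴ = 144.0 × 19.45 = 2801.

2.8×10^3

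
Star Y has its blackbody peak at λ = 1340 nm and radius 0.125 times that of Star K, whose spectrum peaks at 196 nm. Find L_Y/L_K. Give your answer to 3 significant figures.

7.15×10^-6

Wien's law gives T ∝ 1/λ_max, so T_Y/T_K = λ_K/λ_Y = 196/1340 = 0.1463.
Then L ∝ R²T⁴ gives L_Y/L_K = (0.125)² × (0.1463)⁴ = 0.01562 × 4.577×10^-4 = 7.152×10^-6.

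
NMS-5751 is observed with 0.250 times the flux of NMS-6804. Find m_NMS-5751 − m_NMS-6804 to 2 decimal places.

m_NMS-5751 − m_NMS-6804 = −2.5 log₁₀(F_NMS-5751/F_NMS-6804) = −2.5 log₁₀(0.250) = −2.5 × (-0.602) = 1.505.

1.51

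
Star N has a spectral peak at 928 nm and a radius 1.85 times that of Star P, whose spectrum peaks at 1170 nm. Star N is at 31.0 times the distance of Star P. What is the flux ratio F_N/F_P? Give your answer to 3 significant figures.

0.00900

Wien's law: T_N/T_P = λ_P/λ_N = 1170/928 = 1.261.
L_N/L_P = (R_N/R_P)²(T_N/T_P)⁴ = (1.85)²(1.261)⁴ = 8.648.
F_N/F_P = (L_N/L_P)/(d_N/d_P)² = 8.648/(31.0)² = 0.008999.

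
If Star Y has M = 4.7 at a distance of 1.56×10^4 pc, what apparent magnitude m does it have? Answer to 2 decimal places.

m = M + 5 log₁₀(d/10 pc) = 4.7 + 5 log₁₀(1.56×10^4/10)
  = 4.7 + 5 × 3.193 = 4.7 + 15.97 = 20.67.

20.67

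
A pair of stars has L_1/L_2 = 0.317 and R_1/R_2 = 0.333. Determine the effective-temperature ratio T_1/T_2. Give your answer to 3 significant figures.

L ∝ R²T⁴ gives T ∝ (L/R²)^(1/4), so
T_1/T_2 = (0.317 / 0.333²)^(1/4) = (2.859)^(1/4) = 1.300.

1.30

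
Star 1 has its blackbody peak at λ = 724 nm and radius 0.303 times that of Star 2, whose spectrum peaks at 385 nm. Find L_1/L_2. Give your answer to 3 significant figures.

Wien's law gives T ∝ 1/λ_max, so T_1/T_2 = λ_2/λ_1 = 385/724 = 0.5318.
Then L ∝ R²T⁴ gives L_1/L_2 = (0.303)² × (0.5318)⁴ = 0.09181 × 0.07996 = 0.007341.

0.00734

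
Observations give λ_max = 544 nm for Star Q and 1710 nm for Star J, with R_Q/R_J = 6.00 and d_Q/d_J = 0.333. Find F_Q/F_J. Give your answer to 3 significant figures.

3.17×10^4

Wien's law: T_Q/T_J = λ_J/λ_Q = 1710/544 = 3.143.
L_Q/L_J = (R_Q/R_J)²(T_Q/T_J)⁴ = (6.00)²(3.143)⁴ = 3515.
F_Q/F_J = (L_Q/L_J)/(d_Q/d_J)² = 3515/(0.333)² = 3.170×10^4.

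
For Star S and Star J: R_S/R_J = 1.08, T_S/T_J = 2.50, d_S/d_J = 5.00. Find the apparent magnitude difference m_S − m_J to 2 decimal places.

L_S/L_J = (1.08)²(2.50)⁴ = 45.56.
F_S/F_J = (L_S/L_J)/(d_S/d_J)² = 45.56/25.00 = 1.823.
m_S − m_J = −2.5 log₁₀(1.823) = -0.65.

-0.65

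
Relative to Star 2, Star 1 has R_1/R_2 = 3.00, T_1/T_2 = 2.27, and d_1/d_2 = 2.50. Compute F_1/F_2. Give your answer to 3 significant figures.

L_1/L_2 = (R_1/R_2)²(T_1/T_2)⁴ = (3.00)² × (2.27)⁴ = 239.0.
F_1/F_2 = (L_1/L_2)/(d_1/d_2)² = 239.0 / (2.50)² = 38.24.

38.2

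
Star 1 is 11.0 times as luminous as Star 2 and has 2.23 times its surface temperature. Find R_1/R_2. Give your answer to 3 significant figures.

L ∝ R²T⁴ gives R ∝ √L / T², so
R_1/R_2 = √(11.0) / (2.23)² = 3.317 / 4.973 = 0.6669.

0.667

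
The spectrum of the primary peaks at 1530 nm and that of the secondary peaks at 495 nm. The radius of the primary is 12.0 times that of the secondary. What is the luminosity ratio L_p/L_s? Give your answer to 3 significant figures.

Wien's law gives T ∝ 1/λ_max, so T_p/T_s = λ_s/λ_p = 495/1530 = 0.3235.
Then L ∝ R²T⁴ gives L_p/L_s = (12.0)² × (0.3235)⁴ = 144.0 × 0.01096 = 1.578.

1.58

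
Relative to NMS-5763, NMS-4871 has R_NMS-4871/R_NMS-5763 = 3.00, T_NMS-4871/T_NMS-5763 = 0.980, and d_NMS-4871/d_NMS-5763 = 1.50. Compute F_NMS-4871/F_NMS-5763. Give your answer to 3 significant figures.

3.69

L_NMS-4871/L_NMS-5763 = (R_NMS-4871/R_NMS-5763)²(T_NMS-4871/T_NMS-5763)⁴ = (3.00)² × (0.980)⁴ = 8.301.
F_NMS-4871/F_NMS-5763 = (L_NMS-4871/L_NMS-5763)/(d_NMS-4871/d_NMS-5763)² = 8.301 / (1.50)² = 3.689.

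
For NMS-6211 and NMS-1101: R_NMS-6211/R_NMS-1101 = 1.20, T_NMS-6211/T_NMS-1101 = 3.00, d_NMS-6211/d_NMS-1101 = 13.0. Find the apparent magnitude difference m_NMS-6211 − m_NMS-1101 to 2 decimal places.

L_NMS-6211/L_NMS-1101 = (1.20)²(3.00)⁴ = 116.6.
F_NMS-6211/F_NMS-1101 = (L_NMS-6211/L_NMS-1101)/(d_NMS-6211/d_NMS-1101)² = 116.6/169.0 = 0.6902.
m_NMS-6211 − m_NMS-1101 = −2.5 log₁₀(0.6902) = 0.40.

0.40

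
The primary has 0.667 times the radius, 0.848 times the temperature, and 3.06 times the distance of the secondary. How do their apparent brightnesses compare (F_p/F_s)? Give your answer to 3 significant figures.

L_p/L_s = (R_p/R_s)²(T_p/T_s)⁴ = (0.667)² × (0.848)⁴ = 0.2301.
F_p/F_s = (L_p/L_s)/(d_p/d_s)² = 0.2301 / (3.06)² = 0.02457.

0.0246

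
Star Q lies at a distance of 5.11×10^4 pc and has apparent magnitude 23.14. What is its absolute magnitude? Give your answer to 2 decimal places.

M = m − 5 log₁₀(d/10 pc) = 23.14 − 5 log₁₀(5.11×10^4/10)
  = 23.14 − 5 × 3.708 = 23.14 − 18.54 = 4.60.

4.60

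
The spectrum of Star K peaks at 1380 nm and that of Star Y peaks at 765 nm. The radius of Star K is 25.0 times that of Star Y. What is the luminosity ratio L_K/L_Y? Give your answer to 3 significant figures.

Wien's law gives T ∝ 1/λ_max, so T_K/T_Y = λ_Y/λ_K = 765/1380 = 0.5543.
Then L ∝ R²T⁴ gives L_K/L_Y = (25.0)² × (0.5543)⁴ = 625.0 × 0.09443 = 59.02.

59.0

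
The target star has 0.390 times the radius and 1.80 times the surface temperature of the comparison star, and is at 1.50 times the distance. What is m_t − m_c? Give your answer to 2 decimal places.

L_t/L_c = (0.390)²(1.80)⁴ = 1.597.
F_t/F_c = (L_t/L_c)/(d_t/d_c)² = 1.597/2.250 = 0.7096.
m_t − m_c = −2.5 log₁₀(0.7096) = 0.37.

0.37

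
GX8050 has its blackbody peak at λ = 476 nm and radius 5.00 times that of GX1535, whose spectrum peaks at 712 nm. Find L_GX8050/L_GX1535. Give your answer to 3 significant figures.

125

Wien's law gives T ∝ 1/λ_max, so T_GX8050/T_GX1535 = λ_GX1535/λ_GX8050 = 712/476 = 1.496.
Then L ∝ R²T⁴ gives L_GX8050/L_GX1535 = (5.00)² × (1.496)⁴ = 25.00 × 5.006 = 125.2.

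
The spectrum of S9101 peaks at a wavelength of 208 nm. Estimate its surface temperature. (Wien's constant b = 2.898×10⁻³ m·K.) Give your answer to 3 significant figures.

1.39×10^4 K

T = b/λ_max = 2.898×10⁻³ / (208×10⁻⁹) = 1.393×10^4 K.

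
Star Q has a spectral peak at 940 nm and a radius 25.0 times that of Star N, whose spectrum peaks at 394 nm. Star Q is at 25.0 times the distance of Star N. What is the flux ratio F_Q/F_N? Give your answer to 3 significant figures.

0.0309

Wien's law: T_Q/T_N = λ_N/λ_Q = 394/940 = 0.4191.
L_Q/L_N = (R_Q/R_N)²(T_Q/T_N)⁴ = (25.0)²(0.4191)⁴ = 19.29.
F_Q/F_N = (L_Q/L_N)/(d_Q/d_N)² = 19.29/(25.0)² = 0.03087.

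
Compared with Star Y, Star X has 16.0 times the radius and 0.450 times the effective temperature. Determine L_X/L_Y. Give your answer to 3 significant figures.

From the Stefan–Boltzmann law, L ∝ R²T⁴, so
L_X/L_Y = (R_X/R_Y)² (T_X/T_Y)⁴ = (16.0)² × (0.450)⁴ = 256.0 × 0.04101 = 10.50.

10.5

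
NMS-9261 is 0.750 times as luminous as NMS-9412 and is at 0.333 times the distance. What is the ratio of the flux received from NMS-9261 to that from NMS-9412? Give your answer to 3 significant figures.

6.76

F = L/(4πd²), so F_NMS-9261/F_NMS-9412 = (L_NMS-9261/L_NMS-9412) / (d_NMS-9261/d_NMS-9412)²
= 0.750 / (0.333)² = 0.750 / 0.1109 = 6.764.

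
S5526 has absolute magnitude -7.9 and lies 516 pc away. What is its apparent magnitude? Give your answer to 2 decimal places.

m = M + 5 log₁₀(d/10 pc) = -7.9 + 5 log₁₀(516/10)
  = -7.9 + 5 × 1.713 = -7.9 + 8.56 = 0.66.

0.66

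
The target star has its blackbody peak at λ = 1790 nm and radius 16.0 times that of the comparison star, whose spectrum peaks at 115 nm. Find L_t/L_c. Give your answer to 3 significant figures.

Wien's law gives T ∝ 1/λ_max, so T_t/T_c = λ_c/λ_t = 115/1790 = 0.06425.
Then L ∝ R²T⁴ gives L_t/L_c = (16.0)² × (0.06425)⁴ = 256.0 × 1.704×10^-5 = 0.004361.

0.00436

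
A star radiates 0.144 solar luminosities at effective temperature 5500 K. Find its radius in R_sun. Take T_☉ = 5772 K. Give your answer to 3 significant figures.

0.418 R_sun

R/R_☉ = √(L/L_☉) / (T/T_☉)² = √(0.144) / (0.9529)²
       = 0.3795 / 0.9080 = 0.4179.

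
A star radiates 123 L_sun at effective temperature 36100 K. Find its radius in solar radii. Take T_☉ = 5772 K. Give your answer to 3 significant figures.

R/R_☉ = √(L/L_☉) / (T/T_☉)² = √(123) / (6.254)²
       = 11.09 / 39.12 = 0.2835.

0.284 solar radii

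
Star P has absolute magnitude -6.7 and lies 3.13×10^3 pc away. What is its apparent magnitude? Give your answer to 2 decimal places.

m = M + 5 log₁₀(d/10 pc) = -6.7 + 5 log₁₀(3.13×10^3/10)
  = -6.7 + 5 × 2.496 = -6.7 + 12.48 = 5.78.

5.78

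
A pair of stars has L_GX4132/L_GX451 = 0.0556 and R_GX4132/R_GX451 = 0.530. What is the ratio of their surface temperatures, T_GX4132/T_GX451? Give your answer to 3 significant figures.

L ∝ R²T⁴ gives T ∝ (L/R²)^(1/4), so
T_GX4132/T_GX451 = (0.0556 / 0.530²)^(1/4) = (0.1979)^(1/4) = 0.6670.

0.667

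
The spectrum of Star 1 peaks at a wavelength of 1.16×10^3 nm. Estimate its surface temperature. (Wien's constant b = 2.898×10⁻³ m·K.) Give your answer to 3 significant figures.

T = b/λ_max = 2.898×10⁻³ / (1.16×10^3×10⁻⁹) = 2498 K.

2.50×10^3 K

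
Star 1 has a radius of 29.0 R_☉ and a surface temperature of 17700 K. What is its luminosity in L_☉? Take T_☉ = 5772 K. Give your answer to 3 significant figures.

L/L_☉ = (R/R_☉)² (T/T_☉)⁴ = (29.0)² × (17700/5772)⁴
       = 841.0 × (3.067)⁴ = 841.0 × 88.43 = 7.437×10^4.

7.44×10^4 L_☉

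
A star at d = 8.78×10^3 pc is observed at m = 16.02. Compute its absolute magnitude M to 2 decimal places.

1.30

M = m − 5 log₁₀(d/10 pc) = 16.02 − 5 log₁₀(8.78×10^3/10)
  = 16.02 − 5 × 2.943 = 16.02 − 14.72 = 1.30.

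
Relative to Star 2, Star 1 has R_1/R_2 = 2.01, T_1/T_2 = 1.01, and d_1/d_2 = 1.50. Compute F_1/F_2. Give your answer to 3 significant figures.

1.87

L_1/L_2 = (R_1/R_2)²(T_1/T_2)⁴ = (2.01)² × (1.01)⁴ = 4.204.
F_1/F_2 = (L_1/L_2)/(d_1/d_2)² = 4.204 / (1.50)² = 1.869.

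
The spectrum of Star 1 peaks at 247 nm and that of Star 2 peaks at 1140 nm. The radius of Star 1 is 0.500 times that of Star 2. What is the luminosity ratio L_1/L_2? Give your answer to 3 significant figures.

Wien's law gives T ∝ 1/λ_max, so T_1/T_2 = λ_2/λ_1 = 1140/247 = 4.615.
Then L ∝ R²T⁴ gives L_1/L_2 = (0.500)² × (4.615)⁴ = 0.2500 × 453.8 = 113.4.

113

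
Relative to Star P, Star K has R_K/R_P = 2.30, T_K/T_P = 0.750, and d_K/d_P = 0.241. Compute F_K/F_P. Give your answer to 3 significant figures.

28.8

L_K/L_P = (R_K/R_P)²(T_K/T_P)⁴ = (2.30)² × (0.750)⁴ = 1.674.
F_K/F_P = (L_K/L_P)/(d_K/d_P)² = 1.674 / (0.241)² = 28.82.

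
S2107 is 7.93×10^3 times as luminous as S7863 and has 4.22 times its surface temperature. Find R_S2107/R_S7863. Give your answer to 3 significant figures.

5.00

L ∝ R²T⁴ gives R ∝ √L / T², so
R_S2107/R_S7863 = √(7.93×10^3) / (4.22)² = 89.05 / 17.81 = 5.000.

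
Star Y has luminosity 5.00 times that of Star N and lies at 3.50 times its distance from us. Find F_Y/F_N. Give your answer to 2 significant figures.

F = L/(4πd²), so F_Y/F_N = (L_Y/L_N) / (d_Y/d_N)²
= 5.00 / (3.50)² = 5.00 / 12.25 = 0.4082.

0.41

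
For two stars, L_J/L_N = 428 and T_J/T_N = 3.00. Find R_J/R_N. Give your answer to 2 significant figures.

2.3

L ∝ R²T⁴ gives R ∝ √L / T², so
R_J/R_N = √(428) / (3.00)² = 20.69 / 9.000 = 2.299.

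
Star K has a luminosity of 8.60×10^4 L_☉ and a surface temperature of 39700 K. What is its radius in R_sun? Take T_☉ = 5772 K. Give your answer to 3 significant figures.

6.20 R_sun

R/R_☉ = √(L/L_☉) / (T/T_☉)² = √(8.60×10^4) / (6.878)²
       = 293.3 / 47.31 = 6.199.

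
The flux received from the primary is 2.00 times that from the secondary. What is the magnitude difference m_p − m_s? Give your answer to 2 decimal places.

m_p − m_s = −2.5 log₁₀(F_p/F_s) = −2.5 log₁₀(2.00) = −2.5 × (0.301) = -0.753.

-0.75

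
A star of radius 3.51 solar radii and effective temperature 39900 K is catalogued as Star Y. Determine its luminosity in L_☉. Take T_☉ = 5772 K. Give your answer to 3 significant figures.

2.81×10^4 L_☉

L/L_☉ = (R/R_☉)² (T/T_☉)⁴ = (3.51)² × (39900/5772)⁴
       = 12.32 × (6.913)⁴ = 12.32 × 2283 = 2.813×10^4.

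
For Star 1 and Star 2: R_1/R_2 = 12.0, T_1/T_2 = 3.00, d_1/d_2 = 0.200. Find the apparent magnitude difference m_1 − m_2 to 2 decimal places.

-13.66

L_1/L_2 = (12.0)²(3.00)⁴ = 1.166×10^4.
F_1/F_2 = (L_1/L_2)/(d_1/d_2)² = 1.166×10^4/0.04000 = 2.916×10^5.
m_1 − m_2 = −2.5 log₁₀(2.916×10^5) = -13.66.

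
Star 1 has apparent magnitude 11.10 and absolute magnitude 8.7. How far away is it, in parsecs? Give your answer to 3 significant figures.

30.2 pc

m − M = 5 log₁₀(d/10 pc)
11.10 − (8.7) = 2.40 = 5 log₁₀(d/10)
d = 10 × 10^(2.40/5) = 10 × 10^0.480 = 30.20 pc.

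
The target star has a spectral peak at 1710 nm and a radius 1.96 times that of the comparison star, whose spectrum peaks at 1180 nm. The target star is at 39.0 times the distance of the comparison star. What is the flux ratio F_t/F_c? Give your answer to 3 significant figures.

Wien's law: T_t/T_c = λ_c/λ_t = 1180/1710 = 0.6901.
L_t/L_c = (R_t/R_c)²(T_t/T_c)⁴ = (1.96)²(0.6901)⁴ = 0.8711.
F_t/F_c = (L_t/L_c)/(d_t/d_c)² = 0.8711/(39.0)² = 5.727×10^-4.

5.73×10^-4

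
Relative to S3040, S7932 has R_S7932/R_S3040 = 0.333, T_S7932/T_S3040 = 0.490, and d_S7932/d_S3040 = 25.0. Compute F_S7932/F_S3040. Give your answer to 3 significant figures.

L_S7932/L_S3040 = (R_S7932/R_S3040)²(T_S7932/T_S3040)⁴ = (0.333)² × (0.490)⁴ = 0.006393.
F_S7932/F_S3040 = (L_S7932/L_S3040)/(d_S7932/d_S3040)² = 0.006393 / (25.0)² = 1.023×10^-5.

1.02×10^-5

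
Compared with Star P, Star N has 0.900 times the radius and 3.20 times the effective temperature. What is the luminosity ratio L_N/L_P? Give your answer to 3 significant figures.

From the Stefan–Boltzmann law, L ∝ R²T⁴, so
L_N/L_P = (R_N/R_P)² (T_N/T_P)⁴ = (0.900)² × (3.20)⁴ = 0.8100 × 104.9 = 84.93.

84.9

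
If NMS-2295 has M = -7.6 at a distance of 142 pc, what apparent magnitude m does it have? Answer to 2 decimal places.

m = M + 5 log₁₀(d/10 pc) = -7.6 + 5 log₁₀(142/10)
  = -7.6 + 5 × 1.152 = -7.6 + 5.76 = -1.84.

-1.84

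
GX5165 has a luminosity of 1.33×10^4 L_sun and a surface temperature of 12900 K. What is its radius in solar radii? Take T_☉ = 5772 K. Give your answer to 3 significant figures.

23.1 solar radii

R/R_☉ = √(L/L_☉) / (T/T_☉)² = √(1.33×10^4) / (2.235)²
       = 115.3 / 4.995 = 23.09.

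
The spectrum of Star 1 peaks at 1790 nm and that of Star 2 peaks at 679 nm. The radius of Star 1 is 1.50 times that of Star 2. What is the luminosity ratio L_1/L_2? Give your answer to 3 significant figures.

Wien's law gives T ∝ 1/λ_max, so T_1/T_2 = λ_2/λ_1 = 679/1790 = 0.3793.
Then L ∝ R²T⁴ gives L_1/L_2 = (1.50)² × (0.3793)⁴ = 2.250 × 0.02070 = 0.04659.

0.0466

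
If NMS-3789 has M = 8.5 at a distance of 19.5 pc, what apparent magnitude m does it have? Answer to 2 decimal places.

9.95

m = M + 5 log₁₀(d/10 pc) = 8.5 + 5 log₁₀(19.5/10)
  = 8.5 + 5 × 0.290 = 8.5 + 1.45 = 9.95.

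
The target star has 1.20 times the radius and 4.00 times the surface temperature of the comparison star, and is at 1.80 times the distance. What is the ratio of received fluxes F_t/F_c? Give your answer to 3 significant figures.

114

L_t/L_c = (R_t/R_c)²(T_t/T_c)⁴ = (1.20)² × (4.00)⁴ = 368.6.
F_t/F_c = (L_t/L_c)/(d_t/d_c)² = 368.6 / (1.80)² = 113.8.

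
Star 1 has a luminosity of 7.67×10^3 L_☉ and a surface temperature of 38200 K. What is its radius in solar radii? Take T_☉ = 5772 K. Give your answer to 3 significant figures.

2.00 solar radii

R/R_☉ = √(L/L_☉) / (T/T_☉)² = √(7.67×10^3) / (6.618)²
       = 87.58 / 43.80 = 2.000.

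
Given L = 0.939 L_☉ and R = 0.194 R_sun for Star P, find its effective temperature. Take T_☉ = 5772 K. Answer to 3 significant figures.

T/T_☉ = (L/L_☉)^(1/4) / (R/R_☉)^(1/2)
T = 5772 × (0.939)^(1/4) / √(0.194) = 5772 × 0.9844 / 0.4405 = 1.290×10^4 K.

1.29×10^4 K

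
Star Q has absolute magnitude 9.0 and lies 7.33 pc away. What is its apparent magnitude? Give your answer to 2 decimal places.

m = M + 5 log₁₀(d/10 pc) = 9.0 + 5 log₁₀(7.33/10)
  = 9.0 + 5 × -0.135 = 9.0 + -0.67 = 8.33.

8.33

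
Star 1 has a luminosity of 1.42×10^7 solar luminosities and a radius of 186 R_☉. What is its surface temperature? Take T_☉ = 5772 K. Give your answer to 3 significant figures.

2.60×10^4 K

T/T_☉ = (L/L_☉)^(1/4) / (R/R_☉)^(1/2)
T = 5772 × (1.42×10^7)^(1/4) / √(186) = 5772 × 61.39 / 13.64 = 2.598×10^4 K.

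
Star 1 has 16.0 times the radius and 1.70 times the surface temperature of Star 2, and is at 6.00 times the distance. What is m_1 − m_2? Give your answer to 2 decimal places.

L_1/L_2 = (16.0)²(1.70)⁴ = 2138.
F_1/F_2 = (L_1/L_2)/(d_1/d_2)² = 2138/36.00 = 59.39.
m_1 − m_2 = −2.5 log₁₀(59.39) = -4.43.

-4.43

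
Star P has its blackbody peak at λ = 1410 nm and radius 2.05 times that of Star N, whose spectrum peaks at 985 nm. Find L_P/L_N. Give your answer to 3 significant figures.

Wien's law gives T ∝ 1/λ_max, so T_P/T_N = λ_N/λ_P = 985/1410 = 0.6986.
Then L ∝ R²T⁴ gives L_P/L_N = (2.05)² × (0.6986)⁴ = 4.202 × 0.2382 = 1.001.

1.00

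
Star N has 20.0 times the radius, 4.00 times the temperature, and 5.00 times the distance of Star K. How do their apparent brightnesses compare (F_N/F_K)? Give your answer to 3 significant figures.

L_N/L_K = (R_N/R_K)²(T_N/T_K)⁴ = (20.0)² × (4.00)⁴ = 1.024×10^5.
F_N/F_K = (L_N/L_K)/(d_N/d_K)² = 1.024×10^5 / (5.00)² = 4096.

4.10×10^3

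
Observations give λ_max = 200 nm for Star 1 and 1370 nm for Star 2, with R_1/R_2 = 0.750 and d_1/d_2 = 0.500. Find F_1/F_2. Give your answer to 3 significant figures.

Wien's law: T_1/T_2 = λ_2/λ_1 = 1370/200 = 6.850.
L_1/L_2 = (R_1/R_2)²(T_1/T_2)⁴ = (0.750)²(6.850)⁴ = 1238.
F_1/F_2 = (L_1/L_2)/(d_1/d_2)² = 1238/(0.500)² = 4954.

4.95×10^3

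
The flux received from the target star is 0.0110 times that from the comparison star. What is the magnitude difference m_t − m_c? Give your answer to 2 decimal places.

4.90

m_t − m_c = −2.5 log₁₀(F_t/F_c) = −2.5 log₁₀(0.0110) = −2.5 × (-1.959) = 4.897.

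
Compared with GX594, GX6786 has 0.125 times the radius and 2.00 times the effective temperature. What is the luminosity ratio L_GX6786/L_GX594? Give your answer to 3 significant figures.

0.250

From the Stefan–Boltzmann law, L ∝ R²T⁴, so
L_GX6786/L_GX594 = (R_GX6786/R_GX594)² (T_GX6786/T_GX594)⁴ = (0.125)² × (2.00)⁴ = 0.01562 × 16.00 = 0.2500.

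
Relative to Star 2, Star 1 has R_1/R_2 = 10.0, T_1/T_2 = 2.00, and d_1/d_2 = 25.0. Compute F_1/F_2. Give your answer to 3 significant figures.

L_1/L_2 = (R_1/R_2)²(T_1/T_2)⁴ = (10.0)² × (2.00)⁴ = 1600.
F_1/F_2 = (L_1/L_2)/(d_1/d_2)² = 1600 / (25.0)² = 2.560.

2.56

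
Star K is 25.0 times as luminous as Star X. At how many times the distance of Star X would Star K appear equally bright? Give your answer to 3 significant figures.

5.00

Equal flux requires L_K/d_K² = L_X/d_X², so d_K/d_X = √(L_K/L_X)
= √(25.0) = 5.000.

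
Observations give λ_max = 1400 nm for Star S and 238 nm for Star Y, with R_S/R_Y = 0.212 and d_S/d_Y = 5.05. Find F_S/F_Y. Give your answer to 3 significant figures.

1.47×10^-6

Wien's law: T_S/T_Y = λ_Y/λ_S = 238/1400 = 0.1700.
L_S/L_Y = (R_S/R_Y)²(T_S/T_Y)⁴ = (0.212)²(0.1700)⁴ = 3.754×10^-5.
F_S/F_Y = (L_S/L_Y)/(d_S/d_Y)² = 3.754×10^-5/(5.05)² = 1.472×10^-6.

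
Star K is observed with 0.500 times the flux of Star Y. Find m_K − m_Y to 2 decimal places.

0.75

m_K − m_Y = −2.5 log₁₀(F_K/F_Y) = −2.5 log₁₀(0.500) = −2.5 × (-0.301) = 0.753.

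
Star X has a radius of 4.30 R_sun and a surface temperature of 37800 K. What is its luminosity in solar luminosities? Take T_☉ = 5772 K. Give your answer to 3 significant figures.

L/L_☉ = (R/R_☉)² (T/T_☉)⁴ = (4.30)² × (37800/5772)⁴
       = 18.49 × (6.549)⁴ = 18.49 × 1839 = 3.401×10^4.

3.40×10^4 solar luminosities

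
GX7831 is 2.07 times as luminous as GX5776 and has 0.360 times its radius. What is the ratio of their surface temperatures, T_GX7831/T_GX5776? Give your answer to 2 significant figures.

2.0

L ∝ R²T⁴ gives T ∝ (L/R²)^(1/4), so
T_GX7831/T_GX5776 = (2.07 / 0.360²)^(1/4) = (15.97)^(1/4) = 1.999.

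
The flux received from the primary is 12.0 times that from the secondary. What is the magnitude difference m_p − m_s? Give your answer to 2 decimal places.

-2.70

m_p − m_s = −2.5 log₁₀(F_p/F_s) = −2.5 log₁₀(12.0) = −2.5 × (1.079) = -2.698.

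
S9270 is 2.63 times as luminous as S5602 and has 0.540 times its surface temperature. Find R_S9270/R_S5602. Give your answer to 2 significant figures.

5.6

L ∝ R²T⁴ gives R ∝ √L / T², so
R_S9270/R_S5602 = √(2.63) / (0.540)² = 1.622 / 0.2916 = 5.561.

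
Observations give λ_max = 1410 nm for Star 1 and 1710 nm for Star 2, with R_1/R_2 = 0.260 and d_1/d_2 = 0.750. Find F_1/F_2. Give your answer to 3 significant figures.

Wien's law: T_1/T_2 = λ_2/λ_1 = 1710/1410 = 1.213.
L_1/L_2 = (R_1/R_2)²(T_1/T_2)⁴ = (0.260)²(1.213)⁴ = 0.1462.
F_1/F_2 = (L_1/L_2)/(d_1/d_2)² = 0.1462/(0.750)² = 0.2600.

0.260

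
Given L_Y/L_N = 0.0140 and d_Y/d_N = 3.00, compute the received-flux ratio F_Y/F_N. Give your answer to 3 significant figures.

0.00156

F = L/(4πd²), so F_Y/F_N = (L_Y/L_N) / (d_Y/d_N)²
= 0.0140 / (3.00)² = 0.0140 / 9.000 = 0.001556.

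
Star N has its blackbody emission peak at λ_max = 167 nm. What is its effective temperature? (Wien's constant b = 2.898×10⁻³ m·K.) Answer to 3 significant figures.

1.74×10^4 K

T = b/λ_max = 2.898×10⁻³ / (167×10⁻⁹) = 1.735×10^4 K.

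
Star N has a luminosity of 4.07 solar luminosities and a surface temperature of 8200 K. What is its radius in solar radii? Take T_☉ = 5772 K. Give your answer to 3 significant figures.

1.00 solar radii

R/R_☉ = √(L/L_☉) / (T/T_☉)² = √(4.07) / (1.421)²
       = 2.017 / 2.018 = 0.9996.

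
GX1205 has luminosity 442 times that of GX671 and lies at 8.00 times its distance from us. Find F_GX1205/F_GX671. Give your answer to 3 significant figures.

6.91

F = L/(4πd²), so F_GX1205/F_GX671 = (L_GX1205/L_GX671) / (d_GX1205/d_GX671)²
= 442 / (8.00)² = 442 / 64.00 = 6.906.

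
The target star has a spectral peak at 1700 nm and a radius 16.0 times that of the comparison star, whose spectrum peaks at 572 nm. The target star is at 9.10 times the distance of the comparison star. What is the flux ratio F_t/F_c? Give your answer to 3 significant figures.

Wien's law: T_t/T_c = λ_c/λ_t = 572/1700 = 0.3365.
L_t/L_c = (R_t/R_c)²(T_t/T_c)⁴ = (16.0)²(0.3365)⁴ = 3.281.
F_t/F_c = (L_t/L_c)/(d_t/d_c)² = 3.281/(9.10)² = 0.03962.

0.0396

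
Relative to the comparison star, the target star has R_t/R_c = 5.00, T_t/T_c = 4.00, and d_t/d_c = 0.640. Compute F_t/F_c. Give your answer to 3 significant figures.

1.56×10^4

L_t/L_c = (R_t/R_c)²(T_t/T_c)⁴ = (5.00)² × (4.00)⁴ = 6400.
F_t/F_c = (L_t/L_c)/(d_t/d_c)² = 6400 / (0.640)² = 1.562×10^4.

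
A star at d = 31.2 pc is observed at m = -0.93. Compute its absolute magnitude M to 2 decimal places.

M = m − 5 log₁₀(d/10 pc) = -0.93 − 5 log₁₀(31.2/10)
  = -0.93 − 5 × 0.494 = -0.93 − 2.47 = -3.40.

-3.40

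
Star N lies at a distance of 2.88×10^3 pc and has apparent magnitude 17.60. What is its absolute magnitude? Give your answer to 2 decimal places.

5.30

M = m − 5 log₁₀(d/10 pc) = 17.60 − 5 log₁₀(2.88×10^3/10)
  = 17.60 − 5 × 2.459 = 17.60 − 12.30 = 5.30.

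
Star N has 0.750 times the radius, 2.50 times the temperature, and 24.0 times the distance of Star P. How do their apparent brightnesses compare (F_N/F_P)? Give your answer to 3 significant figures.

0.0381

L_N/L_P = (R_N/R_P)²(T_N/T_P)⁴ = (0.750)² × (2.50)⁴ = 21.97.
F_N/F_P = (L_N/L_P)/(d_N/d_P)² = 21.97 / (24.0)² = 0.03815.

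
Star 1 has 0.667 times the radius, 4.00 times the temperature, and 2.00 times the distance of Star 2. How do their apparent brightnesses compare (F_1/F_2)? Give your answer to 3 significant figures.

L_1/L_2 = (R_1/R_2)²(T_1/T_2)⁴ = (0.667)² × (4.00)⁴ = 113.9.
F_1/F_2 = (L_1/L_2)/(d_1/d_2)² = 113.9 / (2.00)² = 28.47.

28.5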